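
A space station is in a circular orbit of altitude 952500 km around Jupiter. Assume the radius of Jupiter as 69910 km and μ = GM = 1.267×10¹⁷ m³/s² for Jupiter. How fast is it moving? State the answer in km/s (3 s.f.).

r = 69910 + 952500 = 1022400 km = 1.0224×10⁹ m.
For a circular orbit v = √(μ/r) = √(1.267×10¹⁷ / 1.022×10⁹) = √(1.239×10⁸) = 11130 m/s.
That is 11.13 km/s.

v ≈ 11.1 km/s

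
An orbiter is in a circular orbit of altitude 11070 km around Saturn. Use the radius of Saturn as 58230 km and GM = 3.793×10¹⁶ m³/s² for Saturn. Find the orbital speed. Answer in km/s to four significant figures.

r = 58230 + 11070 = 69300 km = 6.9300×10⁷ m.
For a circular orbit v = √(μ/r) = √(3.793×10¹⁶ / 6.930×10⁷) = √(5.473×10⁸) = 23400 m/s.
That is 23.40 km/s.

v ≈ 23.40 km/s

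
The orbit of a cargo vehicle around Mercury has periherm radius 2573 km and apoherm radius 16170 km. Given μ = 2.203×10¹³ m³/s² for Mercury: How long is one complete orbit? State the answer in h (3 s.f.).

T ≈ 10.7 h

Semi-major axis a = (r_p + r_a)/2 = (2573.0 + 16170)/2 = 9371.5 km = 9.372×10⁶ m.
By Kepler's third law T = 2π√(a³/μ) = 2π × 6.112×10³ = 3.840×10⁴ s.
= 10.67 h.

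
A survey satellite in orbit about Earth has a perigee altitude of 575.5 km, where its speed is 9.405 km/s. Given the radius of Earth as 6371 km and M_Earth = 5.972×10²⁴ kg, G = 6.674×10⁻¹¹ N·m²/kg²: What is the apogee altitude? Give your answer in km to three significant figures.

μ = GM = 6.674×10⁻¹¹ × 5.972×10²⁴ = 3.986×10¹⁴ m³/s².
r_p = 6371 + 575.5 = 6946.5 km = 6.946×10⁶ m.
Specific energy ε = v²/2 − μ/r = -1.315×10⁷ J/kg, so a = −μ/(2ε) = 1.515×10⁷ m.
The apsides satisfy r_p + r_a = 2a, so the apogee radius is 2a − r_p = 2.336×10⁷ m = 23362 km.
Apogee altitude = 23362 − 6371 = 16991 km.

apogee altitude ≈ 17000 km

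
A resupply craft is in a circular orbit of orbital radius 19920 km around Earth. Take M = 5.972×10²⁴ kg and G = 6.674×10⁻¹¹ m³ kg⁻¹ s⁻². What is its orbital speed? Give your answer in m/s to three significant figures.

μ = GM = 6.674×10⁻¹¹ × 5.972×10²⁴ = 3.986×10¹⁴ m³/s².
r = 19920 km = 1.992×10⁷ m.
For a circular orbit v = √(μ/r) = √(3.986×10¹⁴ / 1.992×10⁷) = √(2.001×10⁷) = 4473 m/s.

v ≈ 4470 m/s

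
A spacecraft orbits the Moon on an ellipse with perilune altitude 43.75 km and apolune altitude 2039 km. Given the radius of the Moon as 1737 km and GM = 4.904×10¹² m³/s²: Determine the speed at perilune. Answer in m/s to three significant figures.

v ≈ 1930 m/s

r_p = 1737 + 43.75 = 1780.8 km = 1.7808×10⁶ m.
r_a = 1737 + 2039 = 3776.0 km = 3.7760×10⁶ m.
Semi-major axis a = (r_p + r_a)/2 = 2778.4 km = 2.778×10⁶ m.
Vis-viva: v² = μ(2/r − 1/a) = 4.904×10¹² × (1.123×10⁻⁶ − 3.599×10⁻⁷) = 3.743×10⁶ m²/s².
v = 1935 m/s.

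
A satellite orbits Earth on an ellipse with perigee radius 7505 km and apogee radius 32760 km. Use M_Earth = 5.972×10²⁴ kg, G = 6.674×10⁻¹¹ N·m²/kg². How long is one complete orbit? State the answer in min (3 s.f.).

μ = GM = 6.674×10⁻¹¹ × 5.972×10²⁴ = 3.986×10¹⁴ m³/s².
Semi-major axis a = (r_p + r_a)/2 = (7505.0 + 32760)/2 = 20132 km = 2.013×10⁷ m.
By Kepler's third law T = 2π√(a³/μ) = 2π × 4.525×10³ = 2.843×10⁴ s.
= 473.8 min.

T ≈ 474 min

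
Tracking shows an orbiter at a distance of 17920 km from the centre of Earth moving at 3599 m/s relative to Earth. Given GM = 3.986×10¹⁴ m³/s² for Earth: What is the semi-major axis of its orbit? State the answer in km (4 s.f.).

r = 1.792×10⁷ m.
Specific orbital energy ε = v²/2 − μ/r = (3599)²/2 − 3.986×10¹⁴/1.792×10⁷ = -1.577×10⁷ J/kg.
Since ε = −μ/(2a), a = −μ/(2ε) = 1.264×10⁷ m = 12640 km.

a ≈ 12640 km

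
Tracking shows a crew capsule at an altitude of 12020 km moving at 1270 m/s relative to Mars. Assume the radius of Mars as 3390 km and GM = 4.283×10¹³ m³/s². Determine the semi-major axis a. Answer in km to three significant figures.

r = 3390 + 12020 = 15410 km = 1.541×10⁷ m.
Vis-viva rearranged: 1/a = 2/r − v²/μ = 1.298×10⁻⁷ − 3.766×10⁻⁸ = 9.213×10⁻⁸ m⁻¹.
a = 1.085×10⁷ m = 10855 km.

a ≈ 10900 km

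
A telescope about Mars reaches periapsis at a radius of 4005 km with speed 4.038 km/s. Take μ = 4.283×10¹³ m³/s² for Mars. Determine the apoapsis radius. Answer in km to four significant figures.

r_p = 4.005×10⁶ m.
Specific energy ε = v²/2 − μ/r = -2.541×10⁶ J/kg, so a = −μ/(2ε) = 8.426×10⁶ m.
The apsides satisfy r_p + r_a = 2a, so the apoapsis radius is 2a − r_p = 1.285×10⁷ m = 12848 km.

apoapsis radius ≈ 12850 km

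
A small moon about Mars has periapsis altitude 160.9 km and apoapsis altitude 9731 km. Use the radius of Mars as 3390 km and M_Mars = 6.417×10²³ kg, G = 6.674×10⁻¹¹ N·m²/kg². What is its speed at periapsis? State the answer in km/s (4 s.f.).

μ = GM = 6.674×10⁻¹¹ × 6.417×10²³ = 4.283×10¹³ m³/s².
r_p = 3390 + 160.9 = 3550.9 km = 3.5509×10⁶ m.
r_a = 3390 + 9731 = 13121 km = 1.3121×10⁷ m.
Semi-major axis a = (r_p + r_a)/2 = 8336.0 km = 8.336×10⁶ m.
Vis-viva: v² = μ(2/r − 1/a) = 4.283×10¹³ × (5.632×10⁻⁷ − 1.200×10⁻⁷) = 1.898×10⁷ m²/s².
v = 4357 m/s = 4.357 km/s.

v ≈ 4.357 km/s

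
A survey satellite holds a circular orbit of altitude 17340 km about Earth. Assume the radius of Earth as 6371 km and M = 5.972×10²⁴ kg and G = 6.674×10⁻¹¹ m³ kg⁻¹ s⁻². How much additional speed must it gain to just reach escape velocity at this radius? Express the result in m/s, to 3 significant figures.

Δv ≈ 1700 m/s

μ = GM = 6.674×10⁻¹¹ × 5.972×10²⁴ = 3.986×10¹⁴ m³/s².
r = 6371 + 17340 = 23711 km = 2.3711×10⁷ m.
Circular speed v_c = √(μ/r) = 4100 m/s.
Escape speed v_esc = √(2μ/r) = √2 × v_c = 5798 m/s.
Δv = v_esc − v_c = 1698 m/s.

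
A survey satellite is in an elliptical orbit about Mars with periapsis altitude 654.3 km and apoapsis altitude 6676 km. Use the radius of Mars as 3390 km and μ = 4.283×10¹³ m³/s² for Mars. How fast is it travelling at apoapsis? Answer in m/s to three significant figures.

r_p = 3390 + 654.3 = 4044.3 km = 4.0443×10⁶ m.
r_a = 3390 + 6676 = 10066 km = 1.0066×10⁷ m.
Semi-major axis a = (r_p + r_a)/2 = 7055.1 km = 7.055×10⁶ m.
Vis-viva: v² = μ(2/r − 1/a) = 4.283×10¹³ × (1.987×10⁻⁷ − 1.417×10⁻⁷) = 2.439×10⁶ m²/s².
v = 1562 m/s.

v ≈ 1560 m/s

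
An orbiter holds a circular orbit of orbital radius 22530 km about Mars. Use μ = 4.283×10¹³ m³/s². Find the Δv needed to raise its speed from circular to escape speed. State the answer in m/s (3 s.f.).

r = 22530 km = 2.253×10⁷ m.
Circular speed v_c = √(μ/r) = 1379 m/s.
Escape speed v_esc = √(2μ/r) = √2 × v_c = 1950 m/s.
Δv = v_esc − v_c = 571.1 m/s.

Δv ≈ 571 m/s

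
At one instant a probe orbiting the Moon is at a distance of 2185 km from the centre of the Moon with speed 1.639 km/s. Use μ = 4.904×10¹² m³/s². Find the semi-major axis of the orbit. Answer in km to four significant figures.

r = 2.185×10⁶ m.
Vis-viva rearranged: 1/a = 2/r − v²/μ = 9.153×10⁻⁷ − 5.478×10⁻⁷ = 3.676×10⁻⁷ m⁻¹.
a = 2.721×10⁶ m = 2720.7 km.

a ≈ 2721 km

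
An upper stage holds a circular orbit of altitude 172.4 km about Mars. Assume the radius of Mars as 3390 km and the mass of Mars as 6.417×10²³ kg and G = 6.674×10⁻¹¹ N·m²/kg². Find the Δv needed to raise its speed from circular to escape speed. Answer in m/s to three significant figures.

μ = GM = 6.674×10⁻¹¹ × 6.417×10²³ = 4.283×10¹³ m³/s².
r = 3390 + 172.4 = 3562.4 km = 3.5624×10⁶ m.
Circular speed v_c = √(μ/r) = 3467 m/s.
Escape speed v_esc = √(2μ/r) = √2 × v_c = 4903 m/s.
Δv = v_esc − v_c = 1436 m/s.

Δv ≈ 1440 m/s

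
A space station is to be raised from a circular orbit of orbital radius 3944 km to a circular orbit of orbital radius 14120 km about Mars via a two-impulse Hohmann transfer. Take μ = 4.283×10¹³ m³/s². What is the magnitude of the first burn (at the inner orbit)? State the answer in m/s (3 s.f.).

Δv ≈ 825 m/s

r₁ = 3944 km = 3.944×10⁶ m.
r₂ = 14120 km = 1.412×10⁷ m.
Transfer ellipse a_t = (r₁ + r₂)/2 = 9.032×10⁶ m.
At r₁: circular v_c1 = √(μ/r₁) = 3295 m/s; transfer-periapsis v_p = √[μ(2/r₁ − 1/a_t)] = 4120 m/s.
Δv₁ = v_p − v_c1 = 824.9 m/s.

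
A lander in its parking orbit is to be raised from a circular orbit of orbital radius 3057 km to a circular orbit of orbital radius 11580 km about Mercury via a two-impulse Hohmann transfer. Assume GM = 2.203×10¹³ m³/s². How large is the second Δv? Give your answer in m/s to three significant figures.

Δv ≈ 488 m/s

r₁ = 3057 km = 3.057×10⁶ m.
r₂ = 11580 km = 1.158×10⁷ m.
Transfer ellipse a_t = (r₁ + r₂)/2 = 7.318×10⁶ m.
At r₁: circular v_c1 = √(μ/r₁) = 2684 m/s; transfer-periherm v_p = √[μ(2/r₁ − 1/a_t)] = 3377 m/s.
At r₂: circular v_c2 = √(μ/r₂) = 1379 m/s; transfer-apoherm v_a = √[μ(2/r₂ − 1/a_t)] = 891.4 m/s.
Δv₂ = v_c2 − v_a = 487.8 m/s.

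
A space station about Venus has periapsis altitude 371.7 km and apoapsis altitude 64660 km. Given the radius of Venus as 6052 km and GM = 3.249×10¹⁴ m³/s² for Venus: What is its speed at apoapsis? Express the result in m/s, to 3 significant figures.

r_p = 6052 + 371.7 = 6423.7 km = 6.4237×10⁶ m.
r_a = 6052 + 64660 = 70712 km = 7.0712×10⁷ m.
Semi-major axis a = (r_p + r_a)/2 = 38568 km = 3.857×10⁷ m.
Vis-viva: v² = μ(2/r − 1/a) = 3.249×10¹⁴ × (2.828×10⁻⁸ − 2.593×10⁻⁸) = 7.653×10⁵ m²/s².
v = 874.8 m/s.

v ≈ 875 m/s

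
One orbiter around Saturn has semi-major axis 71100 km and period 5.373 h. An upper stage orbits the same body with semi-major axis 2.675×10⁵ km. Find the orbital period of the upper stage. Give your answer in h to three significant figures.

Kepler's third law: T² ∝ a³, so T₂ = T₁ (a₂/a₁)^(3/2).
a₂/a₁ = 3.762, (a₂/a₁)^(3/2) = 7.298.
T₂ = 5.373 × 7.298 = 39.21 h.

T₂ ≈ 39.2 h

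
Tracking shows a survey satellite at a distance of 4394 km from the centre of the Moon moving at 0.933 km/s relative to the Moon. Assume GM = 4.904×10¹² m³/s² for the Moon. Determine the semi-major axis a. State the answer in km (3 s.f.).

r = 4.394×10⁶ m.
Specific orbital energy ε = v²/2 − μ/r = (933.0)²/2 − 4.904×10¹²/4.394×10⁶ = -6.808×10⁵ J/kg.
Since ε = −μ/(2a), a = −μ/(2ε) = 3.602×10⁶ m = 3601.5 km.

a ≈ 3600 km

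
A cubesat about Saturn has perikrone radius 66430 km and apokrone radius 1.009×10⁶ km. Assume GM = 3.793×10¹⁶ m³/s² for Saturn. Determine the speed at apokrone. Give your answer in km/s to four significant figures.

Semi-major axis a = (r_p + r_a)/2 = 5.3772×10⁵ km = 5.377×10⁸ m.
Vis-viva: v² = μ(2/r − 1/a) = 3.793×10¹⁶ × (1.982×10⁻⁹ − 1.860×10⁻⁹) = 4.644×10⁶ m²/s².
v = 2155 m/s = 2.155 km/s.

v ≈ 2.155 km/s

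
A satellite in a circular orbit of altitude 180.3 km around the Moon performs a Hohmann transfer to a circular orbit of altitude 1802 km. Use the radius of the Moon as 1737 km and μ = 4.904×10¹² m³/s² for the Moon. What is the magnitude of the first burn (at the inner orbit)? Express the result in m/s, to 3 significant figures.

r₁ = 1737 + 180.3 = 1917.3 km = 1.9173×10⁶ m.
r₂ = 1737 + 1802 = 3539.0 km = 3.5390×10⁶ m.
Transfer ellipse a_t = (r₁ + r₂)/2 = 2.728×10⁶ m.
At r₁: circular v_c1 = √(μ/r₁) = 1599 m/s; transfer-perilune v_p = √[μ(2/r₁ − 1/a_t)] = 1822 m/s.
Δv₁ = v_p − v_c1 = 222.2 m/s.

Δv ≈ 222 m/s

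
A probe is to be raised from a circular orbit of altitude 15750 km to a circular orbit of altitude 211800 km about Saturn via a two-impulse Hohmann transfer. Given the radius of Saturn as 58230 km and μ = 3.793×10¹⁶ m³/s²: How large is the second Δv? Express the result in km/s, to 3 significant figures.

Δv ≈ 4.08 km/s

r₁ = 58230 + 15750 = 73980 km = 7.3980×10⁷ m.
r₂ = 58230 + 211800 = 270030 km = 2.7003×10⁸ m.
Transfer ellipse a_t = (r₁ + r₂)/2 = 1.720×10⁸ m.
At r₁: circular v_c1 = √(μ/r₁) = 22640 m/s; transfer-perikrone v_p = √[μ(2/r₁ − 1/a_t)] = 28370 m/s.
At r₂: circular v_c2 = √(μ/r₂) = 11850 m/s; transfer-apokrone v_a = √[μ(2/r₂ − 1/a_t)] = 7773 m/s.
Δv₂ = v_c2 − v_a = 4079 m/s.
= 4.079 km/s.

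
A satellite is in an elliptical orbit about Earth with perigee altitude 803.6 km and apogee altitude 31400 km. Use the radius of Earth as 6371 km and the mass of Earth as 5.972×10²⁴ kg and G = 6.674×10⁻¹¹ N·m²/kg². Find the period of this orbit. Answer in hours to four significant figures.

μ = GM = 6.674×10⁻¹¹ × 5.972×10²⁴ = 3.986×10¹⁴ m³/s².
r_p = 6371 + 803.6 = 7174.6 km = 7.1746×10⁶ m.
r_a = 6371 + 31400 = 37771 km = 3.7771×10⁷ m.
Semi-major axis a = (r_p + r_a)/2 = (7174.6 + 37771)/2 = 22473 km = 2.247×10⁷ m.
By Kepler's third law T = 2π√(a³/μ) = 2π × 5.336×10³ = 3.353×10⁴ s.
= 9.313 hours.

T ≈ 9.313 hours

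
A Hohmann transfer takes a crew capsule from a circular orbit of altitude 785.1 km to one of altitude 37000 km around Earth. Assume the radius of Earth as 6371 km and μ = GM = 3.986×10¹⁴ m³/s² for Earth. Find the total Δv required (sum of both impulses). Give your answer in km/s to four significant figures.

Δv_total ≈ 3.734 km/s

r₁ = 6371 + 785.1 = 7156.1 km = 7.1561×10⁶ m.
r₂ = 6371 + 37000 = 43371 km = 4.3371×10⁷ m.
Transfer ellipse a_t = (r₁ + r₂)/2 = 2.526×10⁷ m.
At r₁: circular v_c1 = √(μ/r₁) = 7463 m/s; transfer-perigee v_p = √[μ(2/r₁ − 1/a_t)] = 9779 m/s.
Δv₁ = v_p − v_c1 = 2315 m/s.
At r₂: circular v_c2 = √(μ/r₂) = 3032 m/s; transfer-apogee v_a = √[μ(2/r₂ − 1/a_t)] = 1613 m/s.
Δv₂ = v_c2 − v_a = 1418 m/s.
Total Δv = Δv₁ + Δv₂ = 3734 m/s = 3.734 km/s.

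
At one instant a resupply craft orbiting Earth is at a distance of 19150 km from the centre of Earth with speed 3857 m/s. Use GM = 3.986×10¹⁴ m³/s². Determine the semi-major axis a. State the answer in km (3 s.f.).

r = 1.915×10⁷ m.
Vis-viva rearranged: 1/a = 2/r − v²/μ = 1.044×10⁻⁷ − 3.732×10⁻⁸ = 6.712×10⁻⁸ m⁻¹.
a = 1.490×10⁷ m = 14899 km.

a ≈ 14900 km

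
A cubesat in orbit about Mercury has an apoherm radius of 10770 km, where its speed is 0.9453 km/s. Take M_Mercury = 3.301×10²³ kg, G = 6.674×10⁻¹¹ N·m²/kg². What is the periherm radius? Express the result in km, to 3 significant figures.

periherm radius ≈ 3010 km

μ = GM = 6.674×10⁻¹¹ × 3.301×10²³ = 2.203×10¹³ m³/s².
r_a = 1.077×10⁷ m.
Specific energy ε = v²/2 − μ/r = -1.599×10⁶ J/kg, so a = −μ/(2ε) = 6.890×10⁶ m.
The apsides satisfy r_p + r_a = 2a, so the periherm radius is 2a − r_a = 3.010×10⁶ m = 3009.8 km.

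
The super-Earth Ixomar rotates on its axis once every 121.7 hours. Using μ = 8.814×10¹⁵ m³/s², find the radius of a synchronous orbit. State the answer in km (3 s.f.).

T = 121.7 hours = 4.381×10⁵ s.
A synchronous orbit has period T, so by Kepler's third law a = (μT²/4π²)^(1/3).
μT²/4π² = 8.814×10¹⁵ × (4.381×10⁵)² / 39.48 = 4.285×10²⁵ m³.
a = 3.499×10⁸ m = 3.4995×10⁵ km.

r_sync ≈ 3.50×10⁵ km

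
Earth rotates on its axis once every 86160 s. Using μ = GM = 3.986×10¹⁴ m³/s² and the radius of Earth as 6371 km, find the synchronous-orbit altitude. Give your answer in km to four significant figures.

A synchronous orbit has period T, so by Kepler's third law a = (μT²/4π²)^(1/3).
μT²/4π² = 3.986×10¹⁴ × (8.616×10⁴)² / 39.48 = 7.495×10²² m³.
a = 4.216×10⁷ m = 42163 km.
Altitude h = a − R = 42163 − 6371 = 35792 km.

h_sync ≈ 35790 km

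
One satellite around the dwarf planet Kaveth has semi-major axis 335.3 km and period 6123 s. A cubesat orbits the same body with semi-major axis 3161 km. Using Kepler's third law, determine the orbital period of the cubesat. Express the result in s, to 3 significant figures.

T₂ ≈ 1.77×10⁵ s

Kepler's third law: T² ∝ a³, so T₂ = T₁ (a₂/a₁)^(3/2).
a₂/a₁ = 9.427, (a₂/a₁)^(3/2) = 28.95.
T₂ = 6123 × 28.95 = 1.772×10⁵ s.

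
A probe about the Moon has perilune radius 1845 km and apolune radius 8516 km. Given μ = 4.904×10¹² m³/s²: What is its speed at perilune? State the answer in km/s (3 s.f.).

Semi-major axis a = (r_p + r_a)/2 = 5180.5 km = 5.180×10⁶ m.
Vis-viva: v² = μ(2/r − 1/a) = 4.904×10¹² × (1.084×10⁻⁶ − 1.930×10⁻⁷) = 4.369×10⁶ m²/s².
v = 2090 m/s = 2.090 km/s.

v ≈ 2.09 km/s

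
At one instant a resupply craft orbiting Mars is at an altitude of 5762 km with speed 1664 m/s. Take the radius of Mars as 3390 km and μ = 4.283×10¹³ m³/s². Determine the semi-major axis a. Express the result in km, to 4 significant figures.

r = 3390 + 5762 = 9152.0 km = 9.152×10⁶ m.
Specific orbital energy ε = v²/2 − μ/r = (1664)²/2 − 4.283×10¹³/9.152×10⁶ = -3.295×10⁶ J/kg.
Since ε = −μ/(2a), a = −μ/(2ε) = 6.498×10⁶ m = 6498.4 km.

a ≈ 6498 km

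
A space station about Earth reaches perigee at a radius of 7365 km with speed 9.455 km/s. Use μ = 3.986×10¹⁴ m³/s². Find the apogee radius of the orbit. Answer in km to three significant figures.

r_p = 7.365×10⁶ m.
Specific energy ε = v²/2 − μ/r = -9.422×10⁶ J/kg, so a = −μ/(2ε) = 2.115×10⁷ m.
The apsides satisfy r_p + r_a = 2a, so the apogee radius is 2a − r_p = 3.494×10⁷ m = 34939 km.

apogee radius ≈ 34900 km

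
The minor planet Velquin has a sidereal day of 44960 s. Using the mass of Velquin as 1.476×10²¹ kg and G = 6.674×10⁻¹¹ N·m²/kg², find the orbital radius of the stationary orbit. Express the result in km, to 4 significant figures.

μ = GM = 6.674×10⁻¹¹ × 1.476×10²¹ = 9.851×10¹⁰ m³/s².
A synchronous orbit has period T, so by Kepler's third law a = (μT²/4π²)^(1/3).
μT²/4π² = 9.851×10¹⁰ × (4.496×10⁴)² / 39.48 = 5.044×10¹⁸ m³.
a = 1.715×10⁶ m = 1715.0 km.

r_sync ≈ 1715 km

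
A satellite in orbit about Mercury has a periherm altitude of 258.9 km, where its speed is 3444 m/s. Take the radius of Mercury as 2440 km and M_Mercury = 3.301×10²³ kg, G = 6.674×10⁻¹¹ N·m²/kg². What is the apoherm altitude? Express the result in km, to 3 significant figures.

apoherm altitude ≈ 4730 km

μ = GM = 6.674×10⁻¹¹ × 3.301×10²³ = 2.203×10¹³ m³/s².
r_p = 2440 + 258.9 = 2698.9 km = 2.699×10⁶ m.
Specific energy ε = v²/2 − μ/r = -2.232×10⁶ J/kg, so a = −μ/(2ε) = 4.934×10⁶ m.
The apsides satisfy r_p + r_a = 2a, so the apoherm radius is 2a − r_p = 7.170×10⁶ m = 7170.1 km.
Apoherm altitude = 7170.1 − 2440 = 4730.1 km.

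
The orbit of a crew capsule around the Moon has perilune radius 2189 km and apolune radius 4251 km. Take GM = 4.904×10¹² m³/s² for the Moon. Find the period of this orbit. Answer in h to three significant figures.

T ≈ 4.55 h

Semi-major axis a = (r_p + r_a)/2 = (2189.0 + 4251.0)/2 = 3220.0 km = 3.220×10⁶ m.
By Kepler's third law T = 2π√(a³/μ) = 2π × 2.609×10³ = 1.639×10⁴ s.
= 4.554 h.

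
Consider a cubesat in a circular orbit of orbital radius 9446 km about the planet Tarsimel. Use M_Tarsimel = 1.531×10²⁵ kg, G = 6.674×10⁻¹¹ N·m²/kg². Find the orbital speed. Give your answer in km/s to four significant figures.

v ≈ 10.40 km/s

μ = GM = 6.674×10⁻¹¹ × 1.531×10²⁵ = 1.022×10¹⁵ m³/s².
r = 9446 km = 9.446×10⁶ m.
For a circular orbit v = √(μ/r) = √(1.022×10¹⁵ / 9.446×10⁶) = √(1.082×10⁸) = 10400 m/s.
That is 10.40 km/s.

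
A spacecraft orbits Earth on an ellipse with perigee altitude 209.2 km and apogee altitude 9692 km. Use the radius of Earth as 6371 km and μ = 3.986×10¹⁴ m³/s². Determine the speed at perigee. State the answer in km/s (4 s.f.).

v ≈ 9.271 km/s

r_p = 6371 + 209.2 = 6580.2 km = 6.5802×10⁶ m.
r_a = 6371 + 9692 = 16063 km = 1.6063×10⁷ m.
Semi-major axis a = (r_p + r_a)/2 = 11322 km = 1.132×10⁷ m.
Vis-viva: v² = μ(2/r − 1/a) = 3.986×10¹⁴ × (3.039×10⁻⁷ − 8.833×10⁻⁸) = 8.594×10⁷ m²/s².
v = 9271 m/s = 9.271 km/s.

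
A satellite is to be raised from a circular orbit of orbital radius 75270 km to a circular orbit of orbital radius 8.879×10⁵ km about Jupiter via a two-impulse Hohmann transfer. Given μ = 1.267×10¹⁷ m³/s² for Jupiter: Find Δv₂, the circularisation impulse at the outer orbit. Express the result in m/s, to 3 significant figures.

r₁ = 75270 km = 7.527×10⁷ m.
r₂ = 8.879×10⁵ km = 8.879×10⁸ m.
Transfer ellipse a_t = (r₁ + r₂)/2 = 4.816×10⁸ m.
At r₁: circular v_c1 = √(μ/r₁) = 41030 m/s; transfer-perijove v_p = √[μ(2/r₁ − 1/a_t)] = 55710 m/s.
At r₂: circular v_c2 = √(μ/r₂) = 11950 m/s; transfer-apojove v_a = √[μ(2/r₂ − 1/a_t)] = 4723 m/s.
Δv₂ = v_c2 − v_a = 7223 m/s.

Δv ≈ 7220 m/s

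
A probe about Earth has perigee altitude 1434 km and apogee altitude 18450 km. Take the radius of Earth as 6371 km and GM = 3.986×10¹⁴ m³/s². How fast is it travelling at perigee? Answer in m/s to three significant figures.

v ≈ 8820 m/s

r_p = 6371 + 1434 = 7805.0 km = 7.8050×10⁶ m.
r_a = 6371 + 18450 = 24821 km = 2.4821×10⁷ m.
Semi-major axis a = (r_p + r_a)/2 = 16313 km = 1.631×10⁷ m.
Vis-viva: v² = μ(2/r − 1/a) = 3.986×10¹⁴ × (2.562×10⁻⁷ − 6.130×10⁻⁸) = 7.771×10⁷ m²/s².
v = 8815 m/s.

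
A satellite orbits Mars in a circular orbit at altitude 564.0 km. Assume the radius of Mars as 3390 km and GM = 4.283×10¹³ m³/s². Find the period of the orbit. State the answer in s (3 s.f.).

r = 3390 + 564.0 = 3954.0 km = 3.9540×10⁶ m.
Kepler's third law: T = 2π√(r³/μ) = 2π√((3.954×10⁶)³ / 4.283×10¹³).
r³/μ = 1.443×10⁶ s², so T = 2π × 1.201×10³ = 7.549×10³ s.

T ≈ 7550 s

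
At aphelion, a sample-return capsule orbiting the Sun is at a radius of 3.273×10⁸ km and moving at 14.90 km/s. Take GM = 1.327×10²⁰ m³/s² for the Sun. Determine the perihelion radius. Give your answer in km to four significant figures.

r_a = 3.273×10¹¹ m.
Specific energy ε = v²/2 − μ/r = -2.944×10⁸ J/kg, so a = −μ/(2ε) = 2.253×10¹¹ m.
The apsides satisfy r_p + r_a = 2a, so the perihelion radius is 2a − r_a = 1.234×10¹¹ m = 1.2340×10⁸ km.

perihelion radius ≈ 1.234×10⁸ km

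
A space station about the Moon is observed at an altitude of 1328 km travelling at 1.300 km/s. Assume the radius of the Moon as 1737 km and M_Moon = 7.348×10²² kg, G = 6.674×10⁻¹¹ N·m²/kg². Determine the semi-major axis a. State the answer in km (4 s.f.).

a ≈ 3248 km

μ = GM = 6.674×10⁻¹¹ × 7.348×10²² = 4.904×10¹² m³/s².
r = 1737 + 1328 = 3065.0 km = 3.065×10⁶ m.
Specific orbital energy ε = v²/2 − μ/r = (1300)²/2 − 4.904×10¹²/3.065×10⁶ = -7.550×10⁵ J/kg.
Since ε = −μ/(2a), a = −μ/(2ε) = 3.248×10⁶ m = 3247.6 km.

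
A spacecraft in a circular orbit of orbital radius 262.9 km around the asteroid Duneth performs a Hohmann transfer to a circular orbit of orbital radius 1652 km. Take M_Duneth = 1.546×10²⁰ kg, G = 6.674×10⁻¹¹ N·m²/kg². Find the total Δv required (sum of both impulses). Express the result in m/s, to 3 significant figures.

μ = GM = 6.674×10⁻¹¹ × 1.546×10²⁰ = 1.032×10¹⁰ m³/s².
r₁ = 262.9 km = 2.629×10⁵ m.
r₂ = 1652 km = 1.652×10⁶ m.
Transfer ellipse a_t = (r₁ + r₂)/2 = 9.574×10⁵ m.
At r₁: circular v_c1 = √(μ/r₁) = 198.1 m/s; transfer-periapsis v_p = √[μ(2/r₁ − 1/a_t)] = 260.2 m/s.
Δv₁ = v_p − v_c1 = 62.12 m/s.
At r₂: circular v_c2 = √(μ/r₂) = 79.03 m/s; transfer-apoapsis v_a = √[μ(2/r₂ − 1/a_t)] = 41.41 m/s.
Δv₂ = v_c2 − v_a = 37.62 m/s.
Total Δv = Δv₁ + Δv₂ = 99.73 m/s.

Δv_total ≈ 99.7 m/s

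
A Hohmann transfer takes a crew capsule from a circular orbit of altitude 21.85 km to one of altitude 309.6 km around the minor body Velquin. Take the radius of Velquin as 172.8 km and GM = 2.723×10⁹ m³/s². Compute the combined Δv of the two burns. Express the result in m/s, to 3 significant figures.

r₁ = 172.8 + 21.85 = 194.65 km = 1.9465×10⁵ m.
r₂ = 172.8 + 309.6 = 482.40 km = 4.8240×10⁵ m.
Transfer ellipse a_t = (r₁ + r₂)/2 = 3.385×10⁵ m.
At r₁: circular v_c1 = √(μ/r₁) = 118.3 m/s; transfer-periapsis v_p = √[μ(2/r₁ − 1/a_t)] = 141.2 m/s.
Δv₁ = v_p − v_c1 = 22.91 m/s.
At r₂: circular v_c2 = √(μ/r₂) = 75.13 m/s; transfer-apoapsis v_a = √[μ(2/r₂ − 1/a_t)] = 56.97 m/s.
Δv₂ = v_c2 − v_a = 18.16 m/s.
Total Δv = Δv₁ + Δv₂ = 41.07 m/s.

Δv_total ≈ 41.1 m/s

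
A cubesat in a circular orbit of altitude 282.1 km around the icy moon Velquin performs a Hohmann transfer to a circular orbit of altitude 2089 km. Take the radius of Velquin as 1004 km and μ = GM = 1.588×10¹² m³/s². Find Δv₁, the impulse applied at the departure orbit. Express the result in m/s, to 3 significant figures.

r₁ = 1004 + 282.1 = 1286.1 km = 1.2861×10⁶ m.
r₂ = 1004 + 2089 = 3093.0 km = 3.0930×10⁶ m.
Transfer ellipse a_t = (r₁ + r₂)/2 = 2.190×10⁶ m.
At r₁: circular v_c1 = √(μ/r₁) = 1111 m/s; transfer-periapsis v_p = √[μ(2/r₁ − 1/a_t)] = 1321 m/s.
Δv₁ = v_p − v_c1 = 209.5 m/s.

Δv ≈ 209 m/s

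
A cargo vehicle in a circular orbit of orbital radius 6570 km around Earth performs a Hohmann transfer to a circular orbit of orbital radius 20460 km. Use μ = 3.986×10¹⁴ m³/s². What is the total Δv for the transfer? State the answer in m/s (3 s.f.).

r₁ = 6570 km = 6.570×10⁶ m.
r₂ = 20460 km = 2.046×10⁷ m.
Transfer ellipse a_t = (r₁ + r₂)/2 = 1.352×10⁷ m.
At r₁: circular v_c1 = √(μ/r₁) = 7789 m/s; transfer-perigee v_p = √[μ(2/r₁ − 1/a_t)] = 9584 m/s.
Δv₁ = v_p − v_c1 = 1795 m/s.
At r₂: circular v_c2 = √(μ/r₂) = 4414 m/s; transfer-apogee v_a = √[μ(2/r₂ − 1/a_t)] = 3077 m/s.
Δv₂ = v_c2 − v_a = 1336 m/s.
Total Δv = Δv₁ + Δv₂ = 3131 m/s.

Δv_total ≈ 3130 m/s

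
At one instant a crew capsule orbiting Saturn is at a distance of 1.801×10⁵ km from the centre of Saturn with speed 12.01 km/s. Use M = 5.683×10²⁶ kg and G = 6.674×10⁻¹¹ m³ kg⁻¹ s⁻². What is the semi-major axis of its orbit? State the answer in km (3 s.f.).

a ≈ 1.37×10⁵ km

μ = GM = 6.674×10⁻¹¹ × 5.683×10²⁶ = 3.793×10¹⁶ m³/s².
r = 1.801×10⁸ m.
Vis-viva rearranged: 1/a = 2/r − v²/μ = 1.110×10⁻⁸ − 3.803×10⁻⁹ = 7.302×10⁻⁹ m⁻¹.
a = 1.369×10⁸ m = 1.3695×10⁵ km.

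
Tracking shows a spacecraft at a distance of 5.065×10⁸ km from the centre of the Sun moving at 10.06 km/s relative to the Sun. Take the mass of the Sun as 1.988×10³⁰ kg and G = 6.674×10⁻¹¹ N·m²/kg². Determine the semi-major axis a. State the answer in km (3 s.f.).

a ≈ 3.14×10⁸ km

μ = GM = 6.674×10⁻¹¹ × 1.988×10³⁰ = 1.327×10²⁰ m³/s².
r = 5.065×10¹¹ m.
Specific orbital energy ε = v²/2 − μ/r = (10060)²/2 − 1.327×10²⁰/5.065×10¹¹ = -2.114×10⁸ J/kg.
Since ε = −μ/(2a), a = −μ/(2ε) = 3.139×10¹¹ m = 3.1388×10⁸ km.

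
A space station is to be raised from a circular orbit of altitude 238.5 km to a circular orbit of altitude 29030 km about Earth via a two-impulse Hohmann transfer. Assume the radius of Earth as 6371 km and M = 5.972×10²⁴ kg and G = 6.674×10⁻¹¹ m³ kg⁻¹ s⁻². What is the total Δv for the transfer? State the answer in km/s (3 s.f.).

Δv_total ≈ 3.79 km/s

μ = GM = 6.674×10⁻¹¹ × 5.972×10²⁴ = 3.986×10¹⁴ m³/s².
r₁ = 6371 + 238.5 = 6609.5 km = 6.6095×10⁶ m.
r₂ = 6371 + 29030 = 35401 km = 3.5401×10⁷ m.
Transfer ellipse a_t = (r₁ + r₂)/2 = 2.101×10⁷ m.
At r₁: circular v_c1 = √(μ/r₁) = 7765 m/s; transfer-perigee v_p = √[μ(2/r₁ − 1/a_t)] = 10080 m/s.
Δv₁ = v_p − v_c1 = 2316 m/s.
At r₂: circular v_c2 = √(μ/r₂) = 3355 m/s; transfer-apogee v_a = √[μ(2/r₂ − 1/a_t)] = 1882 m/s.
Δv₂ = v_c2 − v_a = 1473 m/s.
Total Δv = Δv₁ + Δv₂ = 3789 m/s = 3.789 km/s.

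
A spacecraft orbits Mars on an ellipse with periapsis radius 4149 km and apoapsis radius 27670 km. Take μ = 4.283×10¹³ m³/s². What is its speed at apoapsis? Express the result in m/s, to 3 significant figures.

Semi-major axis a = (r_p + r_a)/2 = 15910 km = 1.591×10⁷ m.
Vis-viva: v² = μ(2/r − 1/a) = 4.283×10¹³ × (7.228×10⁻⁸ − 6.286×10⁻⁸) = 4.037×10⁵ m²/s².
v = 635.3 m/s.

v ≈ 635 m/s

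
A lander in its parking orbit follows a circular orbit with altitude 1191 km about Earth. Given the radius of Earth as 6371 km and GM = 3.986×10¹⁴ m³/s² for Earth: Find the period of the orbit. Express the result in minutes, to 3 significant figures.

r = 6371 + 1191 = 7562.0 km = 7.5620×10⁶ m.
Kepler's third law: T = 2π√(r³/μ) = 2π√((7.562×10⁶)³ / 3.986×10¹⁴).
r³/μ = 1.085×10⁶ s², so T = 2π × 1.042×10³ = 6.544×10³ s.
Converting: 6.544×10³ s ÷ 60.00 = 109.1 minutes.

T ≈ 109 minutes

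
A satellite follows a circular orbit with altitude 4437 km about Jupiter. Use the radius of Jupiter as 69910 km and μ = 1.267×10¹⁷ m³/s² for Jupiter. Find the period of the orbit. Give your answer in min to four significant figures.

r = 69910 + 4437 = 74347 km = 7.4347×10⁷ m.
Kepler's third law: T = 2π√(r³/μ) = 2π√((7.435×10⁷)³ / 1.267×10¹⁷).
r³/μ = 3.243×10⁶ s², so T = 2π × 1.801×10³ = 1.132×10⁴ s.
Converting: 1.132×10⁴ s ÷ 60.00 = 188.6 min.

T ≈ 188.6 min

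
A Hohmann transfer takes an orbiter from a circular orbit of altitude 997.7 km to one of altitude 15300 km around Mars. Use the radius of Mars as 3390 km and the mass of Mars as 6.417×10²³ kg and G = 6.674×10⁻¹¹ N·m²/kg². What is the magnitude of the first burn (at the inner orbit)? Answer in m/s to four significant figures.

μ = GM = 6.674×10⁻¹¹ × 6.417×10²³ = 4.283×10¹³ m³/s².
r₁ = 3390 + 997.7 = 4387.7 km = 4.3877×10⁶ m.
r₂ = 3390 + 15300 = 18690 km = 1.8690×10⁷ m.
Transfer ellipse a_t = (r₁ + r₂)/2 = 1.154×10⁷ m.
At r₁: circular v_c1 = √(μ/r₁) = 3124 m/s; transfer-periapsis v_p = √[μ(2/r₁ − 1/a_t)] = 3976 m/s.
Δv₁ = v_p − v_c1 = 851.9 m/s.

Δv ≈ 851.9 m/s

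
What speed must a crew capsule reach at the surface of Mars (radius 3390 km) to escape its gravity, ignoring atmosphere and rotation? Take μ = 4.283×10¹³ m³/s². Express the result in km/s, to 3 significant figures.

r = R = 3.390×10⁶ m.
Escape speed v_esc = √(2μ/r) = √(2 × 4.283×10¹³ / 3.390×10⁶) = √(2.527×10⁷) = 5027 m/s.
= 5.027 km/s.

v_esc ≈ 5.03 km/s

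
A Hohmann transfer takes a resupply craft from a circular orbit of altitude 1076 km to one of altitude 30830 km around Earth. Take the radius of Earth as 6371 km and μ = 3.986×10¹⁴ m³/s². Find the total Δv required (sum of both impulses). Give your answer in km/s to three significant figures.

Δv_total ≈ 3.51 km/s

r₁ = 6371 + 1076 = 7447.0 km = 7.4470×10⁶ m.
r₂ = 6371 + 30830 = 37201 km = 3.7201×10⁷ m.
Transfer ellipse a_t = (r₁ + r₂)/2 = 2.232×10⁷ m.
At r₁: circular v_c1 = √(μ/r₁) = 7316 m/s; transfer-perigee v_p = √[μ(2/r₁ − 1/a_t)] = 9444 m/s.
Δv₁ = v_p − v_c1 = 2128 m/s.
At r₂: circular v_c2 = √(μ/r₂) = 3273 m/s; transfer-apogee v_a = √[μ(2/r₂ − 1/a_t)] = 1891 m/s.
Δv₂ = v_c2 − v_a = 1383 m/s.
Total Δv = Δv₁ + Δv₂ = 3511 m/s = 3.511 km/s.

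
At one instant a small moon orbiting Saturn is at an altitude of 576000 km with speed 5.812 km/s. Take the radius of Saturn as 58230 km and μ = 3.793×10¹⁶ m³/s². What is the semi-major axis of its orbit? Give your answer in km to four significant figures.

r = 58230 + 576000 = 6.3423×10⁵ km = 6.342×10⁸ m.
Specific orbital energy ε = v²/2 − μ/r = (5812)²/2 − 3.793×10¹⁶/6.342×10⁸ = -4.292×10⁷ J/kg.
Since ε = −μ/(2a), a = −μ/(2ε) = 4.419×10⁸ m = 4.4192×10⁵ km.

a ≈ 4.419×10⁵ km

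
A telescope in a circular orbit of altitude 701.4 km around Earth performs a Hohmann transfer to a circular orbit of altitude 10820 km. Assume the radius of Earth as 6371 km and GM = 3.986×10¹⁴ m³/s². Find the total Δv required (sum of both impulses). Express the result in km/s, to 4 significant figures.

Δv_total ≈ 2.568 km/s

r₁ = 6371 + 701.4 = 7072.4 km = 7.0724×10⁶ m.
r₂ = 6371 + 10820 = 17191 km = 1.7191×10⁷ m.
Transfer ellipse a_t = (r₁ + r₂)/2 = 1.213×10⁷ m.
At r₁: circular v_c1 = √(μ/r₁) = 7507 m/s; transfer-perigee v_p = √[μ(2/r₁ − 1/a_t)] = 8937 m/s.
Δv₁ = v_p − v_c1 = 1429 m/s.
At r₂: circular v_c2 = √(μ/r₂) = 4815 m/s; transfer-apogee v_a = √[μ(2/r₂ − 1/a_t)] = 3677 m/s.
Δv₂ = v_c2 − v_a = 1139 m/s.
Total Δv = Δv₁ + Δv₂ = 2568 m/s = 2.568 km/s.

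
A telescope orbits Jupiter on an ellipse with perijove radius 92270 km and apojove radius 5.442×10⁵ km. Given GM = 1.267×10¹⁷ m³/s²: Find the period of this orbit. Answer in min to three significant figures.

T ≈ 1670 min

Semi-major axis a = (r_p + r_a)/2 = (92270 + 5.4420×10⁵)/2 = 3.1824×10⁵ km = 3.182×10⁸ m.
By Kepler's third law T = 2π√(a³/μ) = 2π × 1.595×10⁴ = 1.002×10⁵ s.
= 1670 min.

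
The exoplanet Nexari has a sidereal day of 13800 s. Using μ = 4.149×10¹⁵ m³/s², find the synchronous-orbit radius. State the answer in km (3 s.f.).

r_sync ≈ 27200 km

A synchronous orbit has period T, so by Kepler's third law a = (μT²/4π²)^(1/3).
μT²/4π² = 4.149×10¹⁵ × (1.380×10⁴)² / 39.48 = 2.001×10²² m³.
a = 2.715×10⁷ m = 27151 km.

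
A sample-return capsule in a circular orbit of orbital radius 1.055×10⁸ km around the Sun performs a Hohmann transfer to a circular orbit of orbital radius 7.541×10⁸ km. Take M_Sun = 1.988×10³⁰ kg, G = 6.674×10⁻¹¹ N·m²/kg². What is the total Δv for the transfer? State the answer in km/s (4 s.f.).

Δv_total ≈ 18.20 km/s

μ = GM = 6.674×10⁻¹¹ × 1.988×10³⁰ = 1.327×10²⁰ m³/s².
r₁ = 1.055×10⁸ km = 1.055×10¹¹ m.
r₂ = 7.541×10⁸ km = 7.541×10¹¹ m.
Transfer ellipse a_t = (r₁ + r₂)/2 = 4.298×10¹¹ m.
At r₁: circular v_c1 = √(μ/r₁) = 35460 m/s; transfer-perihelion v_p = √[μ(2/r₁ − 1/a_t)] = 46970 m/s.
Δv₁ = v_p − v_c1 = 11510 m/s.
At r₂: circular v_c2 = √(μ/r₂) = 13260 m/s; transfer-aphelion v_a = √[μ(2/r₂ − 1/a_t)] = 6572 m/s.
Δv₂ = v_c2 − v_a = 6693 m/s.
Total Δv = Δv₁ + Δv₂ = 18200 m/s = 18.20 km/s.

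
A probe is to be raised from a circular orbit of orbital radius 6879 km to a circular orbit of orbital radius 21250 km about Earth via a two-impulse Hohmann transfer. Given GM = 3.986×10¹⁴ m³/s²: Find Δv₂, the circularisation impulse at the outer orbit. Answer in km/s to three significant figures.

r₁ = 6879 km = 6.879×10⁶ m.
r₂ = 21250 km = 2.125×10⁷ m.
Transfer ellipse a_t = (r₁ + r₂)/2 = 1.406×10⁷ m.
At r₁: circular v_c1 = √(μ/r₁) = 7612 m/s; transfer-perigee v_p = √[μ(2/r₁ − 1/a_t)] = 9357 m/s.
At r₂: circular v_c2 = √(μ/r₂) = 4331 m/s; transfer-apogee v_a = √[μ(2/r₂ − 1/a_t)] = 3029 m/s.
Δv₂ = v_c2 − v_a = 1302 m/s.
= 1.302 km/s.

Δv ≈ 1.30 km/s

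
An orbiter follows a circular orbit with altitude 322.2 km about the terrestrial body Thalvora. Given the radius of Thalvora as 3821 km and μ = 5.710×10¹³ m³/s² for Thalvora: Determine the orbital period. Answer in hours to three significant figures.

r = 3821 + 322.2 = 4143.2 km = 4.1432×10⁶ m.
Kepler's third law: T = 2π√(r³/μ) = 2π√((4.143×10⁶)³ / 5.710×10¹³).
r³/μ = 1.246×10⁶ s², so T = 2π × 1.116×10³ = 7.012×10³ s.
Converting: 7.012×10³ s ÷ 3600 = 1.948 hours.

T ≈ 1.95 hours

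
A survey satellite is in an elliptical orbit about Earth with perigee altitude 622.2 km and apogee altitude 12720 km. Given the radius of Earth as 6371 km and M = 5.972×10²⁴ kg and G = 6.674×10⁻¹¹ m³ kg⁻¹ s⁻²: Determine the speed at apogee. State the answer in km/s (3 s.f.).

v ≈ 3.35 km/s

μ = GM = 6.674×10⁻¹¹ × 5.972×10²⁴ = 3.986×10¹⁴ m³/s².
r_p = 6371 + 622.2 = 6993.2 km = 6.9932×10⁶ m.
r_a = 6371 + 12720 = 19091 km = 1.9091×10⁷ m.
Semi-major axis a = (r_p + r_a)/2 = 13042 km = 1.304×10⁷ m.
Vis-viva: v² = μ(2/r − 1/a) = 3.986×10¹⁴ × (1.048×10⁻⁷ − 7.667×10⁻⁸) = 1.119×10⁷ m²/s².
v = 3346 m/s = 3.346 km/s.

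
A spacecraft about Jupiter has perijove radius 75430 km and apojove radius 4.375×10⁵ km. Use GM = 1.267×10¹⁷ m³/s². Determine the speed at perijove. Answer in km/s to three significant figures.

Semi-major axis a = (r_p + r_a)/2 = 2.5646×10⁵ km = 2.565×10⁸ m.
Vis-viva: v² = μ(2/r − 1/a) = 1.267×10¹⁷ × (2.651×10⁻⁸ − 3.899×10⁻⁹) = 2.865×10⁹ m²/s².
v = 53530 m/s = 53.53 km/s.

v ≈ 53.5 km/s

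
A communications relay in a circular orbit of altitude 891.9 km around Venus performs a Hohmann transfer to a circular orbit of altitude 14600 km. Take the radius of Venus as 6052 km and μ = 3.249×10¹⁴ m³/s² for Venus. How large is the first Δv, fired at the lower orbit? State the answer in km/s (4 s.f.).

Δv ≈ 1.528 km/s

r₁ = 6052 + 891.9 = 6943.9 km = 6.9439×10⁶ m.
r₂ = 6052 + 14600 = 20652 km = 2.0652×10⁷ m.
Transfer ellipse a_t = (r₁ + r₂)/2 = 1.380×10⁷ m.
At r₁: circular v_c1 = √(μ/r₁) = 6840 m/s; transfer-periapsis v_p = √[μ(2/r₁ − 1/a_t)] = 8368 m/s.
Δv₁ = v_p − v_c1 = 1528 m/s.
= 1.528 km/s.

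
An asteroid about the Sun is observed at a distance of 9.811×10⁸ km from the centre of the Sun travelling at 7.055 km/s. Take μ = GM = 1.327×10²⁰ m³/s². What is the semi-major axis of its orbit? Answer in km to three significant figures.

r = 9.811×10¹¹ m.
Vis-viva rearranged: 1/a = 2/r − v²/μ = 2.039×10⁻¹² − 3.751×10⁻¹³ = 1.663×10⁻¹² m⁻¹.
a = 6.012×10¹¹ m = 6.0116×10⁸ km.

a ≈ 6.01×10⁸ km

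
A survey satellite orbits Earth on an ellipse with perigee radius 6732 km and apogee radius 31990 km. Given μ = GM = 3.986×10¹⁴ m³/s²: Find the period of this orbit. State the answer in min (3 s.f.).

Semi-major axis a = (r_p + r_a)/2 = (6732.0 + 31990)/2 = 19361 km = 1.936×10⁷ m.
By Kepler's third law T = 2π√(a³/μ) = 2π × 4.267×10³ = 2.681×10⁴ s.
= 446.8 min.

T ≈ 447 min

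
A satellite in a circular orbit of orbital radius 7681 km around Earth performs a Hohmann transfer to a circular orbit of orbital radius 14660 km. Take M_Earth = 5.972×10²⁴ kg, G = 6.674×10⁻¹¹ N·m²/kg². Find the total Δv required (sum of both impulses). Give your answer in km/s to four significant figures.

Δv_total ≈ 1.939 km/s

μ = GM = 6.674×10⁻¹¹ × 5.972×10²⁴ = 3.986×10¹⁴ m³/s².
r₁ = 7681 km = 7.681×10⁶ m.
r₂ = 14660 km = 1.466×10⁷ m.
Transfer ellipse a_t = (r₁ + r₂)/2 = 1.117×10⁷ m.
At r₁: circular v_c1 = √(μ/r₁) = 7204 m/s; transfer-perigee v_p = √[μ(2/r₁ − 1/a_t)] = 8252 m/s.
Δv₁ = v_p − v_c1 = 1049 m/s.
At r₂: circular v_c2 = √(μ/r₂) = 5214 m/s; transfer-apogee v_a = √[μ(2/r₂ − 1/a_t)] = 4324 m/s.
Δv₂ = v_c2 − v_a = 890.4 m/s.
Total Δv = Δv₁ + Δv₂ = 1939 m/s = 1.939 km/s.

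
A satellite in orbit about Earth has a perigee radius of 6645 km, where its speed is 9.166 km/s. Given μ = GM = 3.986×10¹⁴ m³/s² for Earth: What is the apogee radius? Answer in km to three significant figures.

apogee radius ≈ 15500 km

r_p = 6.645×10⁶ m.
Specific energy ε = v²/2 − μ/r = -1.798×10⁷ J/kg, so a = −μ/(2ε) = 1.109×10⁷ m.
The apsides satisfy r_p + r_a = 2a, so the apogee radius is 2a − r_p = 1.553×10⁷ m = 15528 km.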